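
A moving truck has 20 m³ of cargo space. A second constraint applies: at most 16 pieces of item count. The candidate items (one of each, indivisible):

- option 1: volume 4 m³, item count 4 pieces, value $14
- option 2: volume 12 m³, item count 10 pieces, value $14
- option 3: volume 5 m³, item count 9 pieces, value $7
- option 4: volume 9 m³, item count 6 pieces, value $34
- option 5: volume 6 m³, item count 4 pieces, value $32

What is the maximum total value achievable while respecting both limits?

Feasible sets respecting both limits:
- option 1+option 4+option 5: volume 19, item count 14, value 80
- option 4+option 5: volume 15, item count 10, value 66
- option 1+option 4: volume 13, item count 10, value 48
- option 1+option 5: volume 10, item count 8, value 46
Best: $80.

$80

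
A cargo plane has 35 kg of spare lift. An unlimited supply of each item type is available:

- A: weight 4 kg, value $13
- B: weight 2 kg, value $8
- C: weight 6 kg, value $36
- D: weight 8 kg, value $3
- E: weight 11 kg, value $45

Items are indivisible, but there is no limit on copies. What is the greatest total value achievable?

$196

Best value-per-unit is C at 36/6; filling with it alone gives 5×36 = 180.
Optimal mix: 2×B + 5×C → weight 34, value 196.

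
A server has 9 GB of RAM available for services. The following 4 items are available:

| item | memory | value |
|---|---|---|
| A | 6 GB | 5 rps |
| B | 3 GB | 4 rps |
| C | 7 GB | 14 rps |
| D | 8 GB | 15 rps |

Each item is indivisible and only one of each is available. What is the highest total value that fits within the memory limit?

15 rps

Check high-value combinations within 9 GB:
- D: memory 8, value 15
- C: memory 7, value 14
- A+B: memory 6+3=9, value 5+4=9
Best: 15 rps.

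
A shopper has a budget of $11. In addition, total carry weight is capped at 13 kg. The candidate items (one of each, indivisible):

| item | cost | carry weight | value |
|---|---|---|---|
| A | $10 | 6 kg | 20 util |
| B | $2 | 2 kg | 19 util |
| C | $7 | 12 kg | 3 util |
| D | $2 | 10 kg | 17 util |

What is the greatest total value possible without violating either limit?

Feasible sets respecting both limits:
- B+D: cost 4, carry weight 12, value 36
- A: cost 10, carry weight 6, value 20
- B: cost 2, carry weight 2, value 19
- D: cost 2, carry weight 10, value 17
Best: 36 util.

36 util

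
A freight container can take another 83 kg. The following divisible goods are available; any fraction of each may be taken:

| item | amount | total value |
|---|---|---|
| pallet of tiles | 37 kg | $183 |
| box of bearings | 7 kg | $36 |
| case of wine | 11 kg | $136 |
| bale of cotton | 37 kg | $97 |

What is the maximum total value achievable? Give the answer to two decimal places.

Take in order of value per unit:
- case of wine (136/11 per unit): all 11 → value 136, running total 136.00
- box of bearings (36/7 per unit): all 7 → value 36, running total 172.00
- pallet of tiles (183/37 per unit): all 37 → value 183, running total 355.00
- bale of cotton (97/37 per unit): 28 of 37 → value 28×97/37 = 73.4054, running total 428.41
Total 428.41.

428.41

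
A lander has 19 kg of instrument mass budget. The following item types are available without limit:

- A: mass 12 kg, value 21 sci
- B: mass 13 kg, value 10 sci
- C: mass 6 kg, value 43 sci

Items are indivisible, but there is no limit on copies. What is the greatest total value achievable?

Best value-per-unit is C at 43/6, and filling with it alone uses mass 3×6=18. No mix of the others beats 3×43 = 129.

129 sci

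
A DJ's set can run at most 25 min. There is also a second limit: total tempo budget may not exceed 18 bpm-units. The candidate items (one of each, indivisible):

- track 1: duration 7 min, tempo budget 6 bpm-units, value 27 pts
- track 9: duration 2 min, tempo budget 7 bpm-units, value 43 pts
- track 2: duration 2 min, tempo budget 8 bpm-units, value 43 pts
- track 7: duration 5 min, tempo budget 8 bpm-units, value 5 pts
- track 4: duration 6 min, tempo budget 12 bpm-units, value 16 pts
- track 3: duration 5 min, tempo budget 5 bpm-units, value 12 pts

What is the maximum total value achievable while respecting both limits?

Feasible sets respecting both limits:
- track 9+track 2: duration 4, tempo budget 15, value 86
- track 1+track 9+track 3: duration 14, tempo budget 18, value 82
- track 1+track 9: duration 9, tempo budget 13, value 70
Best: 86 pts.

86 pts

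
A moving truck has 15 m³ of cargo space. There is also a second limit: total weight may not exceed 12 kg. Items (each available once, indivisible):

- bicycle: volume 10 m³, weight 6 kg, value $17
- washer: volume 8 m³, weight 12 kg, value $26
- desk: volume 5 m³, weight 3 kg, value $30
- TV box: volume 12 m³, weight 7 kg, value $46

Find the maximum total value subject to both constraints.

$47

Feasible sets respecting both limits:
- bicycle+desk: volume 15, weight 9, value 47
- TV box: volume 12, weight 7, value 46
- desk: volume 5, weight 3, value 30
Best: $47.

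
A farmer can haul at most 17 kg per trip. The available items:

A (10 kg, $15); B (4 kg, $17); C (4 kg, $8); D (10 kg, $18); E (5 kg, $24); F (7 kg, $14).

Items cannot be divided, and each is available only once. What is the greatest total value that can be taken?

Check high-value combinations within 17 kg:
- B+E+F: weight 4+5+7=16, value 17+24+14=55
- B+C+E: weight 4+4+5=13, value 17+8+24=49
- C+E+F: weight 4+5+7=16, value 8+24+14=46
Best: $55.

$55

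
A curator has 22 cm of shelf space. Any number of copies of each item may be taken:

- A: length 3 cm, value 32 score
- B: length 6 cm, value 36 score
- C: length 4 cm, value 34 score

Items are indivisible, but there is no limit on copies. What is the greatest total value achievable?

Best value-per-unit is A at 32/3; filling with it alone gives 7×32 = 224.
Optimal mix: 6×A + 1×C → length 22, value 226.

226 score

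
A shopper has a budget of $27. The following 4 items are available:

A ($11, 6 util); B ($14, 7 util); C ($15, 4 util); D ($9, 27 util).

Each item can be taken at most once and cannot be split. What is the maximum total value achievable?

34 util

Check high-value combinations within $27:
- B+D: cost 14+9=23, value 7+27=34
- A+D: cost 11+9=20, value 6+27=33
- C+D: cost 15+9=24, value 4+27=31
- D: cost 9, value 27
Best: 34 util.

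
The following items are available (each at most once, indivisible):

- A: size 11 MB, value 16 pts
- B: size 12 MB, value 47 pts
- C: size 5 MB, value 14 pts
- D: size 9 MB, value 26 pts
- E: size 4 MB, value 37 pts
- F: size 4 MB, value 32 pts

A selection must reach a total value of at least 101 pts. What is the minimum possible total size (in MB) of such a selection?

Subsets with value ≥ 101, sorted by total size:
- B+E+F: size 20, value 116
- C+D+E+F: size 22, value 109
- B+C+E+F: size 25, value 130
Minimum size: 20 MB.

20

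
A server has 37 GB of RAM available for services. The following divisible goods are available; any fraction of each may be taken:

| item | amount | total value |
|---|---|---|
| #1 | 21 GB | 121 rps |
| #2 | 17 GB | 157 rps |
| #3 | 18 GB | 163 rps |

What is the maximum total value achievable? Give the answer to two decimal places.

Take in order of value per unit:
- #2 (157/17 per unit): all 17 → value 157, running total 157.00
- #3 (163/18 per unit): all 18 → value 163, running total 320.00
- #1 (121/21 per unit): 2 of 21 → value 2×121/21 = 11.5238, running total 331.52
Total 331.52.

331.52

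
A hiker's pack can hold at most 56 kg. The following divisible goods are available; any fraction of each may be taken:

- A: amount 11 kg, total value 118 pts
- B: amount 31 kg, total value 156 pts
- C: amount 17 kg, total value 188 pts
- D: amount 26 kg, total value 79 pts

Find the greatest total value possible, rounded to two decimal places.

446.90

Take in order of value per unit:
- C (188/17 per unit): all 17 → value 188, running total 188.00
- A (118/11 per unit): all 11 → value 118, running total 306.00
- B (156/31 per unit): 28 of 31 → value 28×156/31 = 140.9032, running total 446.90
Total 446.90.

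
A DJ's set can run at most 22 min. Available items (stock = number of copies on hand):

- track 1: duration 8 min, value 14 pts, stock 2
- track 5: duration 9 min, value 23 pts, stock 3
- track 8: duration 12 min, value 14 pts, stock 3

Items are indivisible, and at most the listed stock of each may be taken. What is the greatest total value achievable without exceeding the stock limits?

46 pts

Top feasible selections:
- 2×track 5: duration 18, value 46
- 1×track 1 + 1×track 5: duration 17, value 37
- 1×track 5 + 1×track 8: duration 21, value 37
Best: 46 pts.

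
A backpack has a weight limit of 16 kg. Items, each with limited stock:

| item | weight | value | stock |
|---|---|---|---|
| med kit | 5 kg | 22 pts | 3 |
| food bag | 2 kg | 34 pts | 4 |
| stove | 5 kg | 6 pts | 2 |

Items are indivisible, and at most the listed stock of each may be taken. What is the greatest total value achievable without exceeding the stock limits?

Top feasible selections:
- 1×med kit + 4×food bag: weight 13, value 158
- 2×med kit + 3×food bag: weight 16, value 146
- 4×food bag + 1×stove: weight 13, value 142
Best: 158 pts.

158 pts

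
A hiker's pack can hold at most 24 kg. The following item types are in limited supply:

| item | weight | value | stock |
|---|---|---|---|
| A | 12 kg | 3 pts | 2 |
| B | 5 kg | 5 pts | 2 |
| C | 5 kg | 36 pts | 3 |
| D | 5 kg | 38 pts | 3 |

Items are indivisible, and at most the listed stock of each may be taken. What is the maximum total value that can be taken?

Best selections within weight 24 and stock limits:
- 1×C + 3×D: weight 20, value 150
- 2×C + 2×D: weight 20, value 148
Best: 150 pts.

150 pts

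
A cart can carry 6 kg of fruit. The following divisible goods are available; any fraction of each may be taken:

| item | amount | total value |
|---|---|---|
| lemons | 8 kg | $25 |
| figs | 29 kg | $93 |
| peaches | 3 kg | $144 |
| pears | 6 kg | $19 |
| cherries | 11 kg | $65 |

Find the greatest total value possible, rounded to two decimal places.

Take in order of value per unit:
- peaches (144/3 per unit): all 3 → value 144, running total 144.00
- cherries (65/11 per unit): 3 of 11 → value 3×65/11 = 17.7273, running total 161.73
Total 161.73.

161.73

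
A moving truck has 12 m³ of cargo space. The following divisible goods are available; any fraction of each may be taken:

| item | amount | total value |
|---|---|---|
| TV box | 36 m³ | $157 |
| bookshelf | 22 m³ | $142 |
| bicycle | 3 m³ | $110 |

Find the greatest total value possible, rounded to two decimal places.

168.09

Take in order of value per unit:
- bicycle (110/3 per unit): all 3 → value 110, running total 110.00
- bookshelf (142/22 per unit): 9 of 22 → value 9×142/22 = 58.0909, running total 168.09
Total 168.09.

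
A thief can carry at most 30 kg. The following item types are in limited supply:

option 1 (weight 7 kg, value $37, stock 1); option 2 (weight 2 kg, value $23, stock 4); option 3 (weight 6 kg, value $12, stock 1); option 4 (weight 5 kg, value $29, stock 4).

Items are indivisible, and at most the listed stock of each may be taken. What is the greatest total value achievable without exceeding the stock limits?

Best selections within weight 30 and stock limits:
- 1×option 1 + 4×option 2 + 3×option 4: weight 30, value 216
- 4×option 2 + 4×option 4: weight 28, value 208
- 1×option 1 + 3×option 2 + 3×option 4: weight 28, value 193
- 4×option 2 + 1×option 3 + 3×option 4: weight 29, value 191
Best: $216.

$216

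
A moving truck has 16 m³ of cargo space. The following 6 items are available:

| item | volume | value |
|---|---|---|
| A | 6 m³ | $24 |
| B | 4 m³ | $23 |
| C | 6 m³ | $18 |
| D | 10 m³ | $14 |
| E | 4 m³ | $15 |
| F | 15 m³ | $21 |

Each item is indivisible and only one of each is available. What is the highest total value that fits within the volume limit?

Check high-value combinations within 16 m³:
- A+B+C: volume 6+4+6=16, value 24+23+18=65
- A+B+E: volume 6+4+4=14, value 24+23+15=62
- A+C+E: volume 6+6+4=16, value 24+18+15=57
Best: $65.

$65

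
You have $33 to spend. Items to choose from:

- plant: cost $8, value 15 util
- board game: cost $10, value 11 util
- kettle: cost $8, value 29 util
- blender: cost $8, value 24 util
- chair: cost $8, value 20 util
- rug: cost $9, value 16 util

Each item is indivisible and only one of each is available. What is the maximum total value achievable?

89 util

Check high-value combinations within $33:
- kettle+blender+chair+rug: cost 8+8+8+9=33, value 29+24+20+16=89
- plant+kettle+blender+chair: cost 8+8+8+8=32, value 15+29+24+20=88
- plant+kettle+blender+rug: cost 8+8+8+9=33, value 15+29+24+16=84
- plant+kettle+chair+rug: cost 8+8+8+9=33, value 15+29+20+16=80
Best: 89 util.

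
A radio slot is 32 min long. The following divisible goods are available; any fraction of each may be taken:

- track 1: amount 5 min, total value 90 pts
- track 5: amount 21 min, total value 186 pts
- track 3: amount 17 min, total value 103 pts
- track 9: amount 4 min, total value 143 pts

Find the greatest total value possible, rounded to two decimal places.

431.12

Take in order of value per unit:
- track 9 (143/4 per unit): all 4 → value 143, running total 143.00
- track 1 (90/5 per unit): all 5 → value 90, running total 233.00
- track 5 (186/21 per unit): all 21 → value 186, running total 419.00
- track 3 (103/17 per unit): 2 of 17 → value 2×103/17 = 12.1176, running total 431.12
Total 431.12.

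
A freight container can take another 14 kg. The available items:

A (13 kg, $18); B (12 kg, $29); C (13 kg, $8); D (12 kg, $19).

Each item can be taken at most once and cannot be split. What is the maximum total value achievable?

$29

Check high-value combinations within 14 kg:
- B: weight 12, value 29
- D: weight 12, value 19
- A: weight 13, value 18
- C: weight 13, value 8
Best: $29.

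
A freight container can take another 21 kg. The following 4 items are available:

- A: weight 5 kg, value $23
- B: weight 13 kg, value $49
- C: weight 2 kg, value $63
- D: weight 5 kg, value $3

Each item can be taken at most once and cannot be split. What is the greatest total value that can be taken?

$135

Check high-value combinations within 21 kg:
- A+B+C: weight 5+13+2=20, value 23+49+63=135
- B+C+D: weight 13+2+5=20, value 49+63+3=115
- B+C: weight 13+2=15, value 49+63=112
- A+C+D: weight 5+2+5=12, value 23+63+3=89
Best: $135.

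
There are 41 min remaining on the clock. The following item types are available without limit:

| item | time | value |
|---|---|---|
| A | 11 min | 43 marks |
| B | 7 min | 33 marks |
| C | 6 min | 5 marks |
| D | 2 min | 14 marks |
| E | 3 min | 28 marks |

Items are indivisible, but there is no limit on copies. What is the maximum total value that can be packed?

Best value-per-unit is E at 28/3; filling with it alone gives 13×28 = 364.
Optimal mix: 1×D + 13×E → time 41, value 378.

378 marks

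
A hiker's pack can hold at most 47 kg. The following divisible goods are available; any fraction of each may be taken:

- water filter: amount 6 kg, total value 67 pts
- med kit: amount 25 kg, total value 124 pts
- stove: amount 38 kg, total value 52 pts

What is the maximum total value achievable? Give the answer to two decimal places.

212.89

Take in order of value per unit:
- water filter (67/6 per unit): all 6 → value 67, running total 67.00
- med kit (124/25 per unit): all 25 → value 124, running total 191.00
- stove (52/38 per unit): 16 of 38 → value 16×52/38 = 21.8947, running total 212.89
Total 212.89.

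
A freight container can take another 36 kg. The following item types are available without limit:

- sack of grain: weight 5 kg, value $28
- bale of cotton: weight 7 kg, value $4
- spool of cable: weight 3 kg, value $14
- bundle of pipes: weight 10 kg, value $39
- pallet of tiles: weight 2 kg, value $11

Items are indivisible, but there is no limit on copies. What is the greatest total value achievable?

Best value-per-unit is sack of grain at 28/5; filling with it alone gives 7×28 = 196.
Optimal mix: 6×sack of grain + 3×pallet of tiles → weight 36, value 201.

$201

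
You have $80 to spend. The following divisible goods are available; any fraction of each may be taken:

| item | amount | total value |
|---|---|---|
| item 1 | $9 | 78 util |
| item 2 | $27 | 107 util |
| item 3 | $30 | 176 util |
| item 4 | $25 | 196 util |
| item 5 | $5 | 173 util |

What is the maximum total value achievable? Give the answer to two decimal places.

666.59

Take in order of value per unit:
- item 5 (173/5 per unit): all 5 → value 173, running total 173.00
- item 1 (78/9 per unit): all 9 → value 78, running total 251.00
- item 4 (196/25 per unit): all 25 → value 196, running total 447.00
- item 3 (176/30 per unit): all 30 → value 176, running total 623.00
- item 2 (107/27 per unit): 11 of 27 → value 11×107/27 = 43.5926, running total 666.59
Total 666.59.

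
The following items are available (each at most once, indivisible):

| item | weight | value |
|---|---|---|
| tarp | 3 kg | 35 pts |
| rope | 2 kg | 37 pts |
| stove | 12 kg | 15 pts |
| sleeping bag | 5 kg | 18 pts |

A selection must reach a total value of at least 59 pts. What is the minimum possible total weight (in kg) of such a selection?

Subsets with value ≥ 59, sorted by total weight:
- tarp+rope: weight 5, value 72
- tarp+rope+sleeping bag: weight 10, value 90
- tarp+rope+stove: weight 17, value 87
- rope+stove+sleeping bag: weight 19, value 70
Minimum weight: 5 kg.

5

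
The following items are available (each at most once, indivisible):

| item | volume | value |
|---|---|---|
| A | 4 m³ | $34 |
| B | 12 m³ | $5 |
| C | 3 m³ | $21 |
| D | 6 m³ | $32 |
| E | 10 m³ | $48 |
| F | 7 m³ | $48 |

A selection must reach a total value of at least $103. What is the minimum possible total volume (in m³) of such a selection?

14

Subsets with value ≥ 103, sorted by total volume:
- A+C+F: volume 14, value 103
- A+D+F: volume 17, value 114
- A+C+E: volume 17, value 103
- A+C+D+F: volume 20, value 135
Minimum volume: 14 m³.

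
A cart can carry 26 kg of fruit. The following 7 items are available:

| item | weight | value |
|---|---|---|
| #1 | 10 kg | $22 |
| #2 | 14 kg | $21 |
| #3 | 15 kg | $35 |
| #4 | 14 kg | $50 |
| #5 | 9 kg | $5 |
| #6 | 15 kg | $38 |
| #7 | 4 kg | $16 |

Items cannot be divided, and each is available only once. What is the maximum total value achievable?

Check high-value combinations within 26 kg:
- #1+#4: weight 10+14=24, value 22+50=72
- #4+#7: weight 14+4=18, value 50+16=66
- #1+#6: weight 10+15=25, value 22+38=60
Best: $72.

$72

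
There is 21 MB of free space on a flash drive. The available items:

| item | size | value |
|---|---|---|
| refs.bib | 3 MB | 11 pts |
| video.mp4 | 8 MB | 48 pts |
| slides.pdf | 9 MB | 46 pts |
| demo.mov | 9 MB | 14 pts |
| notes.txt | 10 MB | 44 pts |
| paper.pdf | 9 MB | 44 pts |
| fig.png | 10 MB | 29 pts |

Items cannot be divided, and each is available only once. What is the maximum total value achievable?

This is a 0/1 knapsack; check combinations near the capacity.
- refs.bib+video.mp4+slides.pdf: size 3+8+9=20, value 11+48+46=105
- refs.bib+video.mp4+paper.pdf: size 3+8+9=20, value 11+48+44=103
- refs.bib+video.mp4+notes.txt: size 3+8+10=21, value 11+48+44=103
Best: 105 pts.

105 pts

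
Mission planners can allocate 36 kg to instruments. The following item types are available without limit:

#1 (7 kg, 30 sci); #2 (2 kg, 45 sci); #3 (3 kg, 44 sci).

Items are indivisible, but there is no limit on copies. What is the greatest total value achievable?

Best value-per-unit is #2 at 45/2, and filling with it alone uses mass 18×2=36. No mix of the others beats 18×45 = 810.

810 sci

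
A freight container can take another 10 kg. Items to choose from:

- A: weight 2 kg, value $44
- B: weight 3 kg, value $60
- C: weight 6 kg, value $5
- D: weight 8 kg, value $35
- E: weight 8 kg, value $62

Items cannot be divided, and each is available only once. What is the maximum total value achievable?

$106

This is a 0/1 knapsack; check combinations near the capacity.
- A+E: weight 2+8=10, value 44+62=106
- A+B: weight 2+3=5, value 44+60=104
- A+D: weight 2+8=10, value 44+35=79
- B+C: weight 3+6=9, value 60+5=65
- E: weight 8, value 62
Best: $106.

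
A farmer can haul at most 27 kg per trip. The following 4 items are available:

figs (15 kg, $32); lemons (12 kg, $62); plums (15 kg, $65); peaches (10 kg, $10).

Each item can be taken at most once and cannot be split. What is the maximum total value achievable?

$127

Check high-value combinations within 27 kg:
- lemons+plums: weight 12+15=27, value 62+65=127
- figs+lemons: weight 15+12=27, value 32+62=94
- plums+peaches: weight 15+10=25, value 65+10=75
- lemons+peaches: weight 12+10=22, value 62+10=72
- plums: weight 15, value 65
Best: $127.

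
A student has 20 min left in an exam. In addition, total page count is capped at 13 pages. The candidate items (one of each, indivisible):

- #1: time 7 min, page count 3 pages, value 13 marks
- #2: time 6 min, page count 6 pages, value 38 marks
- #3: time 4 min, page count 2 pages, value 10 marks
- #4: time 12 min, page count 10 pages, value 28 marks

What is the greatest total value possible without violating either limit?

Feasible sets respecting both limits:
- #1+#2+#3: time 17, page count 11, value 61
- #1+#2: time 13, page count 9, value 51
- #2+#3: time 10, page count 8, value 48
Best: 61 marks.

61 marks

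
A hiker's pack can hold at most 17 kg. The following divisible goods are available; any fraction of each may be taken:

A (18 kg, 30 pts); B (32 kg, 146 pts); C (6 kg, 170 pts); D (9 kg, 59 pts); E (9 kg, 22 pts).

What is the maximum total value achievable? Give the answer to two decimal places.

Take in order of value per unit:
- C (170/6 per unit): all 6 → value 170, running total 170.00
- D (59/9 per unit): all 9 → value 59, running total 229.00
- B (146/32 per unit): 2 of 32 → value 2×146/32 = 9.1250, running total 238.13
Total 238.13.

238.13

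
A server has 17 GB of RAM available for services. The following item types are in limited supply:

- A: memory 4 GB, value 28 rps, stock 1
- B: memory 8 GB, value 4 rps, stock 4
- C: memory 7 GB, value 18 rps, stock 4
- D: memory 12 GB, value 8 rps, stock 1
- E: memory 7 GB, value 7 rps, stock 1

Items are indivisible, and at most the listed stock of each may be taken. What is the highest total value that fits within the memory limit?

Best selections within memory 17 and stock limits:
- 1×A + 1×C: memory 11, value 46
- 2×C: memory 14, value 36
Best: 46 rps.

46 rps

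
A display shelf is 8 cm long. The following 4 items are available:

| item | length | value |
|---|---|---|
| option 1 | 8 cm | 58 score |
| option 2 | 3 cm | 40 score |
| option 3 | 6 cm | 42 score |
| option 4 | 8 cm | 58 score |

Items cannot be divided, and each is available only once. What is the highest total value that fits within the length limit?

Check high-value combinations within 8 cm:
- option 1: length 8, value 58
- option 4: length 8, value 58
- option 3: length 6, value 42
- option 2: length 3, value 40
Best: 58 score.

58 score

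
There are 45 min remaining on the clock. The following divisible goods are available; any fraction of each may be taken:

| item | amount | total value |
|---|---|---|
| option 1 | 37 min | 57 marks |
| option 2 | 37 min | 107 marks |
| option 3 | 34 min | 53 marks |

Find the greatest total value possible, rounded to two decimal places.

119.47

Take in order of value per unit:
- option 2 (107/37 per unit): all 37 → value 107, running total 107.00
- option 3 (53/34 per unit): 8 of 34 → value 8×53/34 = 12.4706, running total 119.47
Total 119.47.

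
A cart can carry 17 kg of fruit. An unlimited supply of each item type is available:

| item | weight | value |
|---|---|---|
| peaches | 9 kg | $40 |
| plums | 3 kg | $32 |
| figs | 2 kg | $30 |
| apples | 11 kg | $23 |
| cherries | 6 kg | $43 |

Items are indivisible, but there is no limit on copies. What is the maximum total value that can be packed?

Best value-per-unit is figs at 30/2; filling with it alone gives 8×30 = 240.
Optimal mix: 1×plums + 7×figs → weight 17, value 242.

$242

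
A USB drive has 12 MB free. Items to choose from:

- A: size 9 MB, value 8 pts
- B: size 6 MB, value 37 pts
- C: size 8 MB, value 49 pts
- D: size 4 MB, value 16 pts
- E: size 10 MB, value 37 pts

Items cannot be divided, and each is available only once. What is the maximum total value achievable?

This is a 0/1 knapsack; check combinations near the capacity.
- C+D: size 8+4=12, value 49+16=65
- B+D: size 6+4=10, value 37+16=53
- C: size 8, value 49
- B: size 6, value 37
- E: size 10, value 37
Best: 65 pts.

65 pts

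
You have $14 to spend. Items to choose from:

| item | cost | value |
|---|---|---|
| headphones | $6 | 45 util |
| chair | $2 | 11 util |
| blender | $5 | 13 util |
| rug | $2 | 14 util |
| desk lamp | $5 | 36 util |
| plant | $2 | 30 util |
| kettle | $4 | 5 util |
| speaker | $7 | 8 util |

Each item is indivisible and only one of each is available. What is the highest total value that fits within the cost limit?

111 util

This is a 0/1 knapsack; check combinations near the capacity.
- headphones+desk lamp+plant: cost 6+5+2=13, value 45+36+30=111
- headphones+chair+rug+plant: cost 6+2+2+2=12, value 45+11+14+30=100
- headphones+rug+desk lamp: cost 6+2+5=13, value 45+14+36=95
Best: 111 util.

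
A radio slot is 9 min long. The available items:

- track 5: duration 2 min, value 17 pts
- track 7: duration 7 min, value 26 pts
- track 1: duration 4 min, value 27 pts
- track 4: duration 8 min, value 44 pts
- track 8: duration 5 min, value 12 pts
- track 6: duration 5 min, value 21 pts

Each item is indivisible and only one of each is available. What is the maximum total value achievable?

Check high-value combinations within 9 min:
- track 1+track 6: duration 4+5=9, value 27+21=48
- track 5+track 1: duration 2+4=6, value 17+27=44
- track 4: duration 8, value 44
- track 5+track 7: duration 2+7=9, value 17+26=43
- track 1+track 8: duration 4+5=9, value 27+12=39
Best: 48 pts.

48 pts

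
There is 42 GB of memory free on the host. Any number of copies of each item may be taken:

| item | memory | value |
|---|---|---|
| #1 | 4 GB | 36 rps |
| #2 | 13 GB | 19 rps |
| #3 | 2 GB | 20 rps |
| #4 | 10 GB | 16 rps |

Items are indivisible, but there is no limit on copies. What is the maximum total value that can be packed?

Best value-per-unit is #3 at 20/2, and filling with it alone uses memory 21×2=42. No mix of the others beats 21×20 = 420.

420 rps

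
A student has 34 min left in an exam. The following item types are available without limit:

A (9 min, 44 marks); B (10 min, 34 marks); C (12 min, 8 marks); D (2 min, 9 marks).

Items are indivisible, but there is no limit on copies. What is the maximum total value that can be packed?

Best value-per-unit is A at 44/9; filling with it alone gives 3×44 = 132.
Optimal mix: 2×A + 8×D → time 34, value 160.

160 marks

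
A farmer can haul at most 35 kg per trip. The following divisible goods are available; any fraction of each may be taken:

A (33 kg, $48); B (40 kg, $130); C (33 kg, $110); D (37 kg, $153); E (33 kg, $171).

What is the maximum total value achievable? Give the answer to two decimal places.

179.27

Take in order of value per unit:
- E (171/33 per unit): all 33 → value 171, running total 171.00
- D (153/37 per unit): 2 of 37 → value 2×153/37 = 8.2703, running total 179.27
Total 179.27.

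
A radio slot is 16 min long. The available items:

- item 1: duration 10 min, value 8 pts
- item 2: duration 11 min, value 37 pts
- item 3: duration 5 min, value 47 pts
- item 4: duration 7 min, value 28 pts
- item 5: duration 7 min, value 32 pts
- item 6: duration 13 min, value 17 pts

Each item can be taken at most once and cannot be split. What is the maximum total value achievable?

84 pts

Check high-value combinations within 16 min:
- item 2+item 3: duration 11+5=16, value 37+47=84
- item 3+item 5: duration 5+7=12, value 47+32=79
- item 3+item 4: duration 5+7=12, value 47+28=75
- item 4+item 5: duration 7+7=14, value 28+32=60
- item 1+item 3: duration 10+5=15, value 8+47=55
Best: 84 pts.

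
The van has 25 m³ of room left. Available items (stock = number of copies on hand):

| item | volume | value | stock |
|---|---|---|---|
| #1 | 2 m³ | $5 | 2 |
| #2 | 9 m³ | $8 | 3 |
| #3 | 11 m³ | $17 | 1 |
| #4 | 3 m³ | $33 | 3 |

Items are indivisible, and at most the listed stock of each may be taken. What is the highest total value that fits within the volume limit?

$126

Top feasible selections:
- 2×#1 + 1×#3 + 3×#4: volume 24, value 126
- 1×#1 + 1×#3 + 3×#4: volume 22, value 121
- 2×#1 + 1×#2 + 3×#4: volume 22, value 117
- 1×#3 + 3×#4: volume 20, value 116
Best: $126.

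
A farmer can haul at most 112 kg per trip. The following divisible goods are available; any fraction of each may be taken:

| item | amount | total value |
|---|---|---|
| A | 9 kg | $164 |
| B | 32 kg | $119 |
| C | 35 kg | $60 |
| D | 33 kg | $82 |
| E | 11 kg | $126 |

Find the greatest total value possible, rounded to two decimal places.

Take in order of value per unit:
- A (164/9 per unit): all 9 → value 164, running total 164.00
- E (126/11 per unit): all 11 → value 126, running total 290.00
- B (119/32 per unit): all 32 → value 119, running total 409.00
- D (82/33 per unit): all 33 → value 82, running total 491.00
- C (60/35 per unit): 27 of 35 → value 27×60/35 = 46.2857, running total 537.29
Total 537.29.

537.29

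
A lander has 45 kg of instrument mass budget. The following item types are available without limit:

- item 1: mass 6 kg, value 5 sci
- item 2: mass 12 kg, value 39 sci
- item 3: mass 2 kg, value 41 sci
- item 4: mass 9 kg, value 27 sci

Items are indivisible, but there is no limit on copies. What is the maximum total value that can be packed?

Best value-per-unit is item 3 at 41/2, and filling with it alone uses mass 22×2=44. No mix of the others beats 22×41 = 902.

902 sci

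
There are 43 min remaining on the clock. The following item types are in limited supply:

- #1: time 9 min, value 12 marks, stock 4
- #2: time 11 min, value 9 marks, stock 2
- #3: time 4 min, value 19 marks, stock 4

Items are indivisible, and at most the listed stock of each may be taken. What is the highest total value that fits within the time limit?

112 marks

Best selections within time 43 and stock limits:
- 3×#1 + 4×#3: time 43, value 112
- 2×#1 + 4×#3: time 34, value 100
- 1×#1 + 1×#2 + 4×#3: time 36, value 97
- 2×#2 + 4×#3: time 38, value 94
Best: 112 marks.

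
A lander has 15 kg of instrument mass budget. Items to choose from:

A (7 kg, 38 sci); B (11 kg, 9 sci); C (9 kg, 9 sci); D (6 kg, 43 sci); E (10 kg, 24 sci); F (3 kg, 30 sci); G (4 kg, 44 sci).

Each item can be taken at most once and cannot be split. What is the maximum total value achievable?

Check high-value combinations within 15 kg:
- D+F+G: mass 6+3+4=13, value 43+30+44=117
- A+F+G: mass 7+3+4=14, value 38+30+44=112
- D+G: mass 6+4=10, value 43+44=87
- A+G: mass 7+4=11, value 38+44=82
- A+D: mass 7+6=13, value 38+43=81
Best: 117 sci.

117 sci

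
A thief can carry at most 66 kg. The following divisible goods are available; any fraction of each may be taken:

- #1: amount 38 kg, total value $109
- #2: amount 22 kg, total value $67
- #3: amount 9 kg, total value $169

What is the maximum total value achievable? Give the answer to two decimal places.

336.39

Take in order of value per unit:
- #3 (169/9 per unit): all 9 → value 169, running total 169.00
- #2 (67/22 per unit): all 22 → value 67, running total 236.00
- #1 (109/38 per unit): 35 of 38 → value 35×109/38 = 100.3947, running total 336.39
Total 336.39.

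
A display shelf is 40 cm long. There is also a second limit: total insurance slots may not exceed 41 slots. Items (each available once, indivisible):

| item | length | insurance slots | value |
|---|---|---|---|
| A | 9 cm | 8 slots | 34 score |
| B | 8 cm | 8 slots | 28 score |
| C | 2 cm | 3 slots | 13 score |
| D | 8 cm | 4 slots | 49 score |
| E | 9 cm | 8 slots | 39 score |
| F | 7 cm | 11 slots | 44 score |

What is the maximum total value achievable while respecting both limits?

179 score

Feasible sets respecting both limits:
- A+C+D+E+F: length 35, insurance slots 34, value 179
- B+C+D+E+F: length 34, insurance slots 34, value 173
- A+B+C+D+F: length 34, insurance slots 34, value 168
- A+D+E+F: length 33, insurance slots 31, value 166
Best: 179 score.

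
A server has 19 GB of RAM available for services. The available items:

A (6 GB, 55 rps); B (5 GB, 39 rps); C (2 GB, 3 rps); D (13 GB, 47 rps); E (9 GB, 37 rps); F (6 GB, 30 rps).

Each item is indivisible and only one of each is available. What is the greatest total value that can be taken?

127 rps

This is a 0/1 knapsack; check combinations near the capacity.
- A+B+C+F: memory 6+5+2+6=19, value 55+39+3+30=127
- A+B+F: memory 6+5+6=17, value 55+39+30=124
- A+D: memory 6+13=19, value 55+47=102
- A+B+C: memory 6+5+2=13, value 55+39+3=97
- A+C+E: memory 6+2+9=17, value 55+3+37=95
Best: 127 rps.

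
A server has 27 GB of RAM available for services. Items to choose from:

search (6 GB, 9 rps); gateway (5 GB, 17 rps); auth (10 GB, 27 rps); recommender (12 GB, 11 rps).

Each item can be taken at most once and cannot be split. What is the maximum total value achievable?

55 rps

Check high-value combinations within 27 GB:
- gateway+auth+recommender: memory 5+10+12=27, value 17+27+11=55
- search+gateway+auth: memory 6+5+10=21, value 9+17+27=53
- gateway+auth: memory 5+10=15, value 17+27=44
- auth+recommender: memory 10+12=22, value 27+11=38
- search+gateway+recommender: memory 6+5+12=23, value 9+17+11=37
Best: 55 rps.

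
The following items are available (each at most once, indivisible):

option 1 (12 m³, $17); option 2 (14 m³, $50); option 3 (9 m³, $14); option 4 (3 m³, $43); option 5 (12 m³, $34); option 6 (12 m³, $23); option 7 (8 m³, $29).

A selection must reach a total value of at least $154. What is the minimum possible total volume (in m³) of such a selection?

Subsets with value ≥ 154, sorted by total volume:
- option 2+option 4+option 5+option 7: volume 37, value 156
- option 2+option 3+option 4+option 5+option 7: volume 46, value 170
- option 2+option 3+option 4+option 6+option 7: volume 46, value 159
Minimum volume: 37 m³.

37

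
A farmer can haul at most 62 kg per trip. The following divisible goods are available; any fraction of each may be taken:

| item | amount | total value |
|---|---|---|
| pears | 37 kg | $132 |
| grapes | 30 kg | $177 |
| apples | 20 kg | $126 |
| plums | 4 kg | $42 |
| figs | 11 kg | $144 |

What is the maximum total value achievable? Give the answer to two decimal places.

471.30

Take in order of value per unit:
- figs (144/11 per unit): all 11 → value 144, running total 144.00
- plums (42/4 per unit): all 4 → value 42, running total 186.00
- apples (126/20 per unit): all 20 → value 126, running total 312.00
- grapes (177/30 per unit): 27 of 30 → value 27×177/30 = 159.3000, running total 471.30
Total 471.30.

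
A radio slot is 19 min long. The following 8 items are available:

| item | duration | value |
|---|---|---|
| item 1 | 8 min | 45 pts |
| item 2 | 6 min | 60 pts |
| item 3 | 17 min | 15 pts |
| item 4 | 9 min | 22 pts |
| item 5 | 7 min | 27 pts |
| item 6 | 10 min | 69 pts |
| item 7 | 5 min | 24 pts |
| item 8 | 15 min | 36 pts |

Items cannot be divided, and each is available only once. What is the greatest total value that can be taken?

Check high-value combinations within 19 min:
- item 2+item 6: duration 6+10=16, value 60+69=129
- item 1+item 2+item 7: duration 8+6+5=19, value 45+60+24=129
- item 1+item 6: duration 8+10=18, value 45+69=114
Best: 129 pts.

129 pts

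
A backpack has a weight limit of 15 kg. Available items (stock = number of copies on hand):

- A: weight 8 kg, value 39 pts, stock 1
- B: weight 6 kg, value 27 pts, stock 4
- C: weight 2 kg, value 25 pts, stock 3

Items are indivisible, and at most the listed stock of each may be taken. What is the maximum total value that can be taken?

114 pts

Top feasible selections:
- 1×A + 3×C: weight 14, value 114
- 1×B + 3×C: weight 12, value 102
Best: 114 pts.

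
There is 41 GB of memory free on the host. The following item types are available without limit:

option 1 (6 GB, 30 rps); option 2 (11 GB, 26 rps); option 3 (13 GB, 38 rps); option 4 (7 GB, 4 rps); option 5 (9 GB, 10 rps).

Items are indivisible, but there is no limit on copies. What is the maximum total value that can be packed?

Best value-per-unit is option 1 at 30/6, and filling with it alone uses memory 6×6=36. No mix of the others beats 6×30 = 180.

180 rps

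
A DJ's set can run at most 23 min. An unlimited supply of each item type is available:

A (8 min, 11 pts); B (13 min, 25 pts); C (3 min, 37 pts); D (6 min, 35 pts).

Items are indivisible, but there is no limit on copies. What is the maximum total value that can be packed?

Best value-per-unit is C at 37/3, and filling with it alone uses duration 7×3=21. No mix of the others beats 7×37 = 259.

259 pts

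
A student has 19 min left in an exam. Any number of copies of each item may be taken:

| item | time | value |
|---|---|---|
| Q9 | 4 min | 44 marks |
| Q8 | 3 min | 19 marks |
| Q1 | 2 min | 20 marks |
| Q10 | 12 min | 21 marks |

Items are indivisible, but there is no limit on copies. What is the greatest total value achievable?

Best value-per-unit is Q9 at 44/4; filling with it alone gives 4×44 = 176.
Optimal mix: 4×Q9 + 1×Q1 → time 18, value 196.

196 marks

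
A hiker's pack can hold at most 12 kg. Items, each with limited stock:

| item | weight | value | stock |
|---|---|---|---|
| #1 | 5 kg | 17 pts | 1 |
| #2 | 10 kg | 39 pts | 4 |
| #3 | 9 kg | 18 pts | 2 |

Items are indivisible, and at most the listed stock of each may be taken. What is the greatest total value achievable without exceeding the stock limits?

Best selections within weight 12 and stock limits:
- 1×#2: weight 10, value 39
- 1×#3: weight 9, value 18
- 1×#1: weight 5, value 17
Best: 39 pts.

39 pts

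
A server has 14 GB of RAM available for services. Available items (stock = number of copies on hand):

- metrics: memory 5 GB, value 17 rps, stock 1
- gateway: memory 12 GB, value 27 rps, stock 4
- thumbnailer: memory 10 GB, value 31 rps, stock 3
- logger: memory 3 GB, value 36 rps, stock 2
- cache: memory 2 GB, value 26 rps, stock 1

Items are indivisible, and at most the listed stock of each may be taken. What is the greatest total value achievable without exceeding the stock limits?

115 rps

Best selections within memory 14 and stock limits:
- 1×metrics + 2×logger + 1×cache: memory 13, value 115
- 2×logger + 1×cache: memory 8, value 98
Best: 115 rps.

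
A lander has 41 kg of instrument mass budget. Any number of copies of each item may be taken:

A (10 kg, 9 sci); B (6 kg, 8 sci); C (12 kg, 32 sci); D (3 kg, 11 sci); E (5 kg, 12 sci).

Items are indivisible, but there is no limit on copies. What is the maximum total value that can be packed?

144 sci

Best value-per-unit is D at 11/3; filling with it alone gives 13×11 = 143.
Optimal mix: 12×D + 1×E → mass 41, value 144.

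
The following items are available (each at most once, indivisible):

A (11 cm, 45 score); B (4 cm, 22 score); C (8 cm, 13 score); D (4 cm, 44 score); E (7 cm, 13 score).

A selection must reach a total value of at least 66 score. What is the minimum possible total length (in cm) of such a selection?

Subsets with value ≥ 66, sorted by total length:
- B+D: length 8, value 66
- A+D: length 15, value 89
- B+D+E: length 15, value 79
Minimum length: 8 cm.

8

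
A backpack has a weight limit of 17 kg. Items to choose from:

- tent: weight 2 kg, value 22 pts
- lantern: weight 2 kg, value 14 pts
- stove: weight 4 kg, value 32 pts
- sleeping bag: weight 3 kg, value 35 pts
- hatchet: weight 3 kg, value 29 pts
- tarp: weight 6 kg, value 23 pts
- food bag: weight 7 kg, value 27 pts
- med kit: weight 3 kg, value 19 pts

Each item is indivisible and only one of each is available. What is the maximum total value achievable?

Check high-value combinations within 17 kg:
- tent+lantern+stove+sleeping bag+hatchet+med kit: weight 2+2+4+3+3+3=17, value 22+14+32+35+29+19=151
- tent+stove+sleeping bag+hatchet+med kit: weight 2+4+3+3+3=15, value 22+32+35+29+19=137
- tent+lantern+stove+sleeping bag+hatchet: weight 2+2+4+3+3=14, value 22+14+32+35+29=132
- lantern+stove+sleeping bag+hatchet+med kit: weight 2+4+3+3+3=15, value 14+32+35+29+19=129
Best: 151 pts.

151 pts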